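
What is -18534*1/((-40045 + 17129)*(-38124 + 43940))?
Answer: 9267/66639728 ≈ 0.00013906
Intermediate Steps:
-18534*1/((-40045 + 17129)*(-38124 + 43940)) = -18534/(5816*(-22916)) = -18534/(-133279456) = -18534*(-1/133279456) = 9267/66639728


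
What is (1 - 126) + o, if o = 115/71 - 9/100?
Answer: -876639/7100 ≈ -123.47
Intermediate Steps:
o = 10861/7100 (o = 115*(1/71) - 9*1/100 = 115/71 - 9/100 = 10861/7100 ≈ 1.5297)
(1 - 126) + o = (1 - 126) + 10861/7100 = -125 + 10861/7100 = -876639/7100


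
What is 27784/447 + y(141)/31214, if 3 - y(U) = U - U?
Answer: 867251117/13952658 ≈ 62.157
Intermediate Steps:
y(U) = 3 (y(U) = 3 - (U - U) = 3 - 1*0 = 3 + 0 = 3)
27784/447 + y(141)/31214 = 27784/447 + 3/31214 = 867251117/13952658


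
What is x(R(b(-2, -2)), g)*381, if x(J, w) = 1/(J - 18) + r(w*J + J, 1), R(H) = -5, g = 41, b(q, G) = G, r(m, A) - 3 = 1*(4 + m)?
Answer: -1779270/23 ≈ -77360.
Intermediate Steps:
r(m, A) = 7 + m (r(m, A) = 3 + 1*(4 + m) = 3 + (4 + m) = 7 + m)
x(J, w) = 7 + J + 1/(-18 + J) + J*w (x(J, w) = 1/(J - 18) + (7 + (w*J + J)) = 1/(-18 + J) + (7 + (J*w + J)) = 1/(-18 + J) + (7 + (J + J*w)) = 1/(-18 + J) + (7 + J + J*w) = 7 + J + 1/(-18 + J) + J*w)
x(R(b(-2, -2)), g)*381 = ((-125 - 5*(7 - 5*(1 + 41)) - 18*(-5)*(1 + 41))/(-18 - 5))*381 = ((-125 - 5*(7 - 5*42) - 18*(-5)*42)/(-23))*381 = -(-125 - 5*(7 - 210) + 3780)/23*381 = -(-125 - 5*(-203) + 3780)/23*381 = -(-125 + 1015 + 3780)/23*381 = -1/23*4670*381 = -4670/23*381 = -1779270/23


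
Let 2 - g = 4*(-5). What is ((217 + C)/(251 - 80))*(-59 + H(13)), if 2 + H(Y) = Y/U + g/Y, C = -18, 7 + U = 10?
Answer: -426656/6669 ≈ -63.976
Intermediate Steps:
g = 22 (g = 2 - 4*(-5) = 2 - 1*(-20) = 2 + 20 = 22)
U = 3 (U = -7 + 10 = 3)
H(Y) = -2 + 22/Y + Y/3 (H(Y) = -2 + (Y/3 + 22/Y) = -2 + (22/Y + Y/3) = -2 + 22/Y + Y/3)
((217 + C)/(251 - 80))*(-59 + H(13)) = ((217 - 18)/(251 - 80))*(-59 + (-2 + 22/13 + (⅓)*13)) = (199/171)*(-59 + (-2 + 22*(1/13) + 13/3)) = (199*(1/171))*(-59 + (-2 + 22/13 + 13/3)) = 199*(-59 + 157/39)/171 = (199/171)*(-2144/39) = -426656/6669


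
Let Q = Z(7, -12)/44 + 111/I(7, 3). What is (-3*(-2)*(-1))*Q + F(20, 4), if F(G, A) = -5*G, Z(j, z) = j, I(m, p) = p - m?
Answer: 721/11 ≈ 65.545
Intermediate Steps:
Q = -607/22 (Q = 7/44 + 111/(3 - 1*7) = 7*(1/44) + 111/(3 - 7) = 7/44 + 111/(-4) = 7/44 + 111*(-¼) = 7/44 - 111/4 = -607/22 ≈ -27.591)
(-3*(-2)*(-1))*Q + F(20, 4) = (-3*(-2)*(-1))*(-607/22) - 5*20 = (6*(-1))*(-607/22) - 100 = -6*(-607/22) - 100 = 1821/11 - 100 = 721/11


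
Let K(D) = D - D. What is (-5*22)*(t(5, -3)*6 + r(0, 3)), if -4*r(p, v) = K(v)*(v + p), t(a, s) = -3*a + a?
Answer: 6600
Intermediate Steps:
K(D) = 0
t(a, s) = -2*a
r(p, v) = 0 (r(p, v) = -0*(v + p) = -0*(p + v) = -1/4*0 = 0)
(-5*22)*(t(5, -3)*6 + r(0, 3)) = (-5*22)*(-2*5*6 + 0) = -110*(-10*6 + 0) = -110*(-60 + 0) = -110*(-60) = 6600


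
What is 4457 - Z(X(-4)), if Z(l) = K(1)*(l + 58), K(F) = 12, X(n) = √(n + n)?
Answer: 3761 - 24*I*√2 ≈ 3761.0 - 33.941*I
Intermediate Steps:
X(n) = √2*√n (X(n) = √(2*n) = √2*√n)
Z(l) = 696 + 12*l (Z(l) = 12*(l + 58) = 12*(58 + l) = 696 + 12*l)
4457 - Z(X(-4)) = 4457 - (696 + 12*(√2*√(-4))) = 4457 - (696 + 12*(√2*(2*I))) = 4457 - (696 + 12*(2*I*√2)) = 4457 - (696 + 24*I*√2) = 4457 + (-696 - 24*I*√2) = 3761 - 24*I*√2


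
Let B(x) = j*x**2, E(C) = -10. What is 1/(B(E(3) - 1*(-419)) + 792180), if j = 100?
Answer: 1/17520280 ≈ 5.7077e-8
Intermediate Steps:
B(x) = 100*x**2
1/(B(E(3) - 1*(-419)) + 792180) = 1/(100*(-10 - 1*(-419))**2 + 792180) = 1/(100*(-10 + 419)**2 + 792180) = 1/(100*409**2 + 792180) = 1/(100*167281 + 792180) = 1/(16728100 + 792180) = 1/17520280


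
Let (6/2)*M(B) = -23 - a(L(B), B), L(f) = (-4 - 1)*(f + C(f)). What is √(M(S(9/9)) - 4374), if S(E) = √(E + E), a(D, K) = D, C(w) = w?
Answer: √(-39435 + 30*√2)/3 ≈ 66.159*I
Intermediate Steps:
L(f) = -10*f (L(f) = (-4 - 1)*(f + f) = -10*f)
S(E) = √2*√E (S(E) = √(2*E) = √2*√E)
M(B) = -23/3 + 10*B/3 (M(B) = (-23 - (-10)*B)/3 = (-23 + 10*B)/3 = -23/3 + 10*B/3)
√(M(S(9/9)) - 4374) = √((-23/3 + 10*(√2*√(9/9))/3) - 4374) = √((-23/3 + 10*(√2*√(9*(⅑)))/3) - 4374) = √((-23/3 + 10*(√2*√1)/3) - 4374) = √((-23/3 + 10*(√2*1)/3) - 4374) = √((-23/3 + 10*√2/3) - 4374) = √(-13145/3 + 10*√2/3)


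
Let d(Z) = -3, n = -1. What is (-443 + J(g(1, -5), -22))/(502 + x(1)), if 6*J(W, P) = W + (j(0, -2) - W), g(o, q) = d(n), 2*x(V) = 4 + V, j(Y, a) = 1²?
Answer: -2657/3027 ≈ -0.87777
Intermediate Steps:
j(Y, a) = 1
x(V) = 2 + V/2 (x(V) = (4 + V)/2 = 2 + V/2)
g(o, q) = -3
J(W, P) = ⅙ (J(W, P) = (W + (1 - W))/6 = (⅙)*1 = ⅙)
(-443 + J(g(1, -5), -22))/(502 + x(1)) = (-443 + ⅙)/(502 + (2 + (½)*1)) = -2657/(6*(502 + (2 + ½))) = -2657/(6*(502 + 5/2)) = -2657/(6*1009/2) = -2657/6*2/1009 = -2657/3027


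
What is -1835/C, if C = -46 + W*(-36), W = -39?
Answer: -1835/1358 ≈ -1.3513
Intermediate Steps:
C = 1358 (C = -46 - 39*(-36) = -46 + 1404 = 1358)
-1835/C = -1835/1358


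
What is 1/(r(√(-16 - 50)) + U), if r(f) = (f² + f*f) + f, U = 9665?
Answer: -I/(√66 - 9533*I) ≈ 0.0001049 - 8.9395e-8*I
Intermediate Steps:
r(f) = f + 2*f² (r(f) = (f² + f²) + f = 2*f² + f = f + 2*f²)
1/(r(√(-16 - 50)) + U) = 1/(√(-16 - 50)*(1 + 2*√(-16 - 50)) + 9665) = 1/(√(-66)*(1 + 2*√(-66)) + 9665) = 1/((I*√66)*(1 + 2*(I*√66)) + 9665) = 1/((I*√66)*(1 + 2*I*√66) + 9665) = 1/(I*√66*(1 + 2*I*√66) + 9665) = 1/(9665 + I*√66*(1 + 2*I*√66))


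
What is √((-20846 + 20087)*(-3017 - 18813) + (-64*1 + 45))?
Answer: √16568951 ≈ 4070.5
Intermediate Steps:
√((-20846 + 20087)*(-3017 - 18813) + (-64*1 + 45)) = √(-759*(-21830) + (-64 + 45)) = √(16568970 - 19) = √16568951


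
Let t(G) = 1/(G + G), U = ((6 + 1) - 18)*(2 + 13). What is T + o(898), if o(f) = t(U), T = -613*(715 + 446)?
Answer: -234858691/330 ≈ -7.1169e+5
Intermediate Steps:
U = -165 (U = (7 - 18)*15 = -11*15 = -165)
t(G) = 1/(2*G)
T = -711693 (T = -613*1161 = -711693)
o(f) = -1/330 (o(f) = (½)/(-165) = (½)*(-1/165) = -1/330)
T + o(898) = -711693 - 1/330 = -234858691/330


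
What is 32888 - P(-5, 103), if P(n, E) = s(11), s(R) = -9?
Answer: 32897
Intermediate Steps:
P(n, E) = -9
32888 - P(-5, 103) = 32888 - 1*(-9) = 32888 + 9 = 32897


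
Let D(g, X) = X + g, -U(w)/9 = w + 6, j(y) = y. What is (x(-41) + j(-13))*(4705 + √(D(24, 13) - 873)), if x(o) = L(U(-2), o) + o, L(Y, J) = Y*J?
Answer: 6690510 + 2844*I*√209 ≈ 6.6905e+6 + 41115.0*I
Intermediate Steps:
U(w) = -54 - 9*w (U(w) = -9*(w + 6) = -9*(6 + w) = -54 - 9*w)
L(Y, J) = J*Y
x(o) = -35*o (x(o) = o*(-54 - 9*(-2)) + o = o*(-54 + 18) + o = o*(-36) + o = -36*o + o = -35*o)
(x(-41) + j(-13))*(4705 + √(D(24, 13) - 873)) = (-35*(-41) - 13)*(4705 + √((13 + 24) - 873)) = (1435 - 13)*(4705 + √(37 - 873)) = 1422*(4705 + √(-836)) = 1422*(4705 + 2*I*√209) = 6690510 + 2844*I*√209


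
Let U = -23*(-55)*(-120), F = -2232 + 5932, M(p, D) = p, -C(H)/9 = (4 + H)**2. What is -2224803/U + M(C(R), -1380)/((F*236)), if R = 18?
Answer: 1618363949/110459800 ≈ 14.651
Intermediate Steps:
C(H) = -9*(4 + H)**2
F = 3700
U = -151800 (U = 1265*(-120) = -151800)
-2224803/U + M(C(R), -1380)/((F*236)) = -2224803/(-151800) + (-9*(4 + 18)**2)/((3700*236)) = -2224803*(-1/151800) - 9*22**2/873200 = 741601/50600 - 9*484*(1/873200) = 741601/50600 - 4356*1/873200 = 741601/50600 - 1089/218300 = 1618363949/110459800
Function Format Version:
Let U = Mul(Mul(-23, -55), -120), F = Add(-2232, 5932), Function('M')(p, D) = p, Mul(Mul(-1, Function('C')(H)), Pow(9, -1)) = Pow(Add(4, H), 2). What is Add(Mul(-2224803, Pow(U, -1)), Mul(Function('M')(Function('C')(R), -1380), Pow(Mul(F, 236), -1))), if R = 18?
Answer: Rational(1618363949, 110459800) ≈ 14.651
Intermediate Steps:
Function('C')(H) = Mul(-9, Pow(Add(4, H), 2))
F = 3700
U = -151800 (U = Mul(1265, -120) = -151800)
Add(Mul(-2224803, Pow(U, -1)), Mul(Function('M')(Function('C')(R), -1380), Pow(Mul(F, 236), -1))) = Add(Mul(-2224803, Pow(-151800, -1)), Mul(Mul(-9, Pow(Add(4, 18), 2)), Pow(Mul(3700, 236), -1))) = Add(Mul(-2224803, Rational(-1, 151800)), Mul(Mul(-9, Pow(22, 2)), Pow(873200, -1))) = Add(Rational(741601, 50600), Mul(Mul(-9, 484), Rational(1, 873200))) = Add(Rational(741601, 50600), Mul(-4356, Rational(1, 873200))) = Add(Rational(741601, 50600), Rational(-1089, 218300)) = Rational(1618363949, 110459800)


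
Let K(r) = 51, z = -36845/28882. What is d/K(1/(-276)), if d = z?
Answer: -36845/1472982 ≈ -0.025014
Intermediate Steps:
z = -36845/28882 (z = -36845*1/28882 = -36845/28882 ≈ -1.2757)
d = -36845/28882 ≈ -1.2757
d/K(1/(-276)) = -36845/28882/51 = -36845/28882*1/51 = -36845/1472982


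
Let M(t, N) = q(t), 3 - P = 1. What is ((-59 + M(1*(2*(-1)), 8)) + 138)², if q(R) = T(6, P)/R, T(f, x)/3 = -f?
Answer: 7744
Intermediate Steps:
P = 2 (P = 3 - 1*1 = 3 - 1 = 2)
T(f, x) = -3*f (T(f, x) = 3*(-f) = -3*f)
q(R) = -18/R (q(R) = (-3*6)/R = -18/R)
M(t, N) = -18/t
((-59 + M(1*(2*(-1)), 8)) + 138)² = ((-59 - 18/(1*(2*(-1)))) + 138)² = ((-59 - 18/(1*(-2))) + 138)² = ((-59 - 18/(-2)) + 138)² = ((-59 - 18*(-½)) + 138)² = ((-59 + 9) + 138)² = (-50 + 138)² = 88² = 7744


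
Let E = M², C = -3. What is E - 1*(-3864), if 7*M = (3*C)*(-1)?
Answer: 189417/49 ≈ 3865.7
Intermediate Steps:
M = 9/7 (M = ((3*(-3))*(-1))/7 = (-9*(-1))/7 = (⅐)*9 = 9/7 ≈ 1.2857)
E = 81/49 (E = (9/7)² = 81/49 ≈ 1.6531)
E - 1*(-3864) = 81/49 - 1*(-3864) = 81/49 + 3864 = 189417/49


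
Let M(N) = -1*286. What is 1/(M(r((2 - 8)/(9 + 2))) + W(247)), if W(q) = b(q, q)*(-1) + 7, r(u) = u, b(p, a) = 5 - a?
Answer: -1/37 ≈ -0.027027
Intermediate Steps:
M(N) = -286
W(q) = 2 + q (W(q) = (5 - q)*(-1) + 7 = (-5 + q) + 7 = 2 + q)
1/(M(r((2 - 8)/(9 + 2))) + W(247)) = 1/(-286 + (2 + 247)) = 1/(-286 + 249) = 1/(-37) = -1/37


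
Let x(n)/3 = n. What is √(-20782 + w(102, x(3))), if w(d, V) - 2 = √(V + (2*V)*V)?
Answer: √(-20780 + 3*√19) ≈ 144.11*I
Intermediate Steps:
x(n) = 3*n
w(d, V) = 2 + √(V + 2*V²) (w(d, V) = 2 + √(V + (2*V)*V) = 2 + √(V + 2*V²))
√(-20782 + w(102, x(3))) = √(-20782 + (2 + √((3*3)*(1 + 2*(3*3))))) = √(-20782 + (2 + √(9*(1 + 2*9)))) = √(-20782 + (2 + √(9*(1 + 18)))) = √(-20782 + (2 + √(9*19))) = √(-20782 + (2 + √171)) = √(-20782 + (2 + 3*√19)) = √(-20780 + 3*√19)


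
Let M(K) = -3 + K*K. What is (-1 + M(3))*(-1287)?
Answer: -6435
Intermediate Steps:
M(K) = -3 + K²
(-1 + M(3))*(-1287) = (-1 + (-3 + 3²))*(-1287) = (-1 + (-3 + 9))*(-1287) = (-1 + 6)*(-1287) = 5*(-1287) = -6435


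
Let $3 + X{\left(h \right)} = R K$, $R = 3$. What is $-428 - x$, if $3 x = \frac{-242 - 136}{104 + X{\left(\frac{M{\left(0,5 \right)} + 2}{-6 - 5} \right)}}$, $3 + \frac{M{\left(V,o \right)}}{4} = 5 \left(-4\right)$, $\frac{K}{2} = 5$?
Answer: $- \frac{55942}{131} \approx -427.04$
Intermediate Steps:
$K = 10$ ($K = 2 \cdot 5 = 10$)
$M{\left(V,o \right)} = -92$ ($M{\left(V,o \right)} = -12 + 4 \cdot 5 \left(-4\right) = -12 + 4 \left(-20\right) = -12 - 80 = -92$)
$X{\left(h \right)} = 27$ ($X{\left(h \right)} = -3 + 3 \cdot 10 = -3 + 30 = 27$)
$x = - \frac{126}{131}$ ($x = \frac{\left(-242 - 136\right) \frac{1}{104 + 27}}{3} = \frac{\left(-378\right) \frac{1}{131}}{3} = \frac{1}{3} \left(- \frac{378}{131}\right) = - \frac{126}{131} \approx -0.96183$)
$-428 - x = -428 - - \frac{126}{131} = -428 + \frac{126}{131} = - \frac{55942}{131}$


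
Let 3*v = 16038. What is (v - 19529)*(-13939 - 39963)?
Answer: 764492066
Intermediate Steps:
v = 5346 (v = (1/3)*16038 = 5346)
(v - 19529)*(-13939 - 39963) = (5346 - 19529)*(-13939 - 39963) = -14183*(-53902) = 764492066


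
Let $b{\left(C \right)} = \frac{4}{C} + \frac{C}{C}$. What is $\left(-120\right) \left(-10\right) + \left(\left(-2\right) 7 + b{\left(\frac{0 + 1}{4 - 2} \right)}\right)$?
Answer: $1195$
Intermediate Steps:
$b{\left(C \right)} = 1 + \frac{4}{C}$ ($b{\left(C \right)} = \frac{4}{C} + 1 = 1 + \frac{4}{C}$)
$\left(-120\right) \left(-10\right) + \left(\left(-2\right) 7 + b{\left(\frac{0 + 1}{4 - 2} \right)}\right) = \left(-120\right) \left(-10\right) - \left(14 - \frac{4 + \frac{0 + 1}{4 - 2}}{\left(0 + 1\right) \frac{1}{4 - 2}}\right) = 1200 - \left(14 - \frac{4 + 1 \cdot \frac{1}{2}}{1 \cdot \frac{1}{2}}\right) = 1200 - \left(14 - \frac{1}{\frac{1}{2}} \left(4 + \frac{1}{2}\right)\right) = 1200 + \left(-14 + 2 \cdot \frac{9}{2}\right) = 1200 + \left(-14 + 9\right) = 1200 - 5 = 1195$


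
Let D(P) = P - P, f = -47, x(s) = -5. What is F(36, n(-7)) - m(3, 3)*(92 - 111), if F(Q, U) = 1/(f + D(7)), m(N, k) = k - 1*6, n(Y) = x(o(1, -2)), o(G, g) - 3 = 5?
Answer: -2680/47 ≈ -57.021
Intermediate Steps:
o(G, g) = 8 (o(G, g) = 3 + 5 = 8)
n(Y) = -5
D(P) = 0
m(N, k) = -6 + k (m(N, k) = k - 6 = -6 + k)
F(Q, U) = -1/47 (F(Q, U) = 1/(-47 + 0) = 1/(-47) = -1/47)
F(36, n(-7)) - m(3, 3)*(92 - 111) = -1/47 - (-6 + 3)*(92 - 111) = -1/47 - (-3)*(-19) = -1/47 - 1*57 = -1/47 - 57 = -2680/47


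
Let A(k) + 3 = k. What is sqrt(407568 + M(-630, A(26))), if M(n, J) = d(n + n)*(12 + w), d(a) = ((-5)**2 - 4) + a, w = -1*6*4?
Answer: 2*sqrt(105609) ≈ 649.95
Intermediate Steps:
w = -24 (w = -6*4 = -24)
d(a) = 21 + a (d(a) = (25 - 4) + a = 21 + a)
A(k) = -3 + k
M(n, J) = -252 - 24*n (M(n, J) = (21 + (n + n))*(12 - 24) = (21 + 2*n)*(-12) = -252 - 24*n)
sqrt(407568 + M(-630, A(26))) = sqrt(407568 + (-252 - 24*(-630))) = sqrt(407568 + (-252 + 15120)) = sqrt(407568 + 14868) = sqrt(422436) = 2*sqrt(105609)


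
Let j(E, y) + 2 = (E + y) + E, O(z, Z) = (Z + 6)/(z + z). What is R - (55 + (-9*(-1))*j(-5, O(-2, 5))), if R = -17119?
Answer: -68165/4 ≈ -17041.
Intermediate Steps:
O(z, Z) = (6 + Z)/(2*z) (O(z, Z) = (6 + Z)/((2*z)) = (6 + Z)*(1/(2*z)) = (6 + Z)/(2*z))
j(E, y) = -2 + y + 2*E (j(E, y) = -2 + ((E + y) + E) = -2 + (y + 2*E) = -2 + y + 2*E)
R - (55 + (-9*(-1))*j(-5, O(-2, 5))) = -17119 - (55 + (-9*(-1))*(-2 + (½)*(6 + 5)/(-2) + 2*(-5))) = -17119 - (55 + 9*(-2 + (½)*(-½)*11 - 10)) = -17119 - (55 + 9*(-2 - 11/4 - 10)) = -17119 - (55 + 9*(-59/4)) = -17119 - (55 - 531/4) = -17119 - 1*(-311/4) = -17119 + 311/4 = -68165/4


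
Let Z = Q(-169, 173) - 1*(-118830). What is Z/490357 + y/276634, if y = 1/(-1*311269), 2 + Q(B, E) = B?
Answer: 1459634335541351/6031922685235846 ≈ 0.24198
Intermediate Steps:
Q(B, E) = -2 + B
y = -1/311269 (y = 1/(-311269) = -1/311269 ≈ -3.2127e-6)
Z = 118659 (Z = (-2 - 169) - 1*(-118830) = -171 + 118830 = 118659)
Z/490357 + y/276634 = 118659/490357 - 1/311269/276634 = 118659*(1/490357) - 1/311269*1/276634 = 118659/490357 - 1/86107588546 = 1459634335541351/6031922685235846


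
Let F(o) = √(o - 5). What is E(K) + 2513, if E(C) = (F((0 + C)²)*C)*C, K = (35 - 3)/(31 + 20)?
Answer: 2513 + 1024*I*√11981/132651 ≈ 2513.0 + 0.84496*I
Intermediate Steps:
F(o) = √(-5 + o)
K = 32/51 ≈ 0.62745
E(C) = C²*√(-5 + C²) (E(C) = (√(-5 + (0 + C)²)*C)*C = (√(-5 + C²)*C)*C = (C*√(-5 + C²))*C = C²*√(-5 + C²))
E(K) + 2513 = (32/51)²*√(-5 + (32/51)²) + 2513 = 1024*√(-5 + 1024/2601)/2601 + 2513 = 1024*√(-11981/2601)/2601 + 2513 = 1024*(I*√11981/51)/2601 + 2513 = 1024*I*√11981/132651 + 2513 = 2513 + 1024*I*√11981/132651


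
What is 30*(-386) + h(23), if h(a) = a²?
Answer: -11051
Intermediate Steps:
30*(-386) + h(23) = 30*(-386) + 23² = -11580 + 529 = -11051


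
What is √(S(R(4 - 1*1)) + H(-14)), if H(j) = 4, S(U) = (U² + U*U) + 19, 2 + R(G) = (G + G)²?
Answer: √2335 ≈ 48.322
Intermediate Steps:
R(G) = -2 + 4*G² (R(G) = -2 + (G + G)² = -2 + (2*G)² = -2 + 4*G²)
S(U) = 19 + 2*U² (S(U) = (U² + U²) + 19 = 2*U² + 19 = 19 + 2*U²)
√(S(R(4 - 1*1)) + H(-14)) = √((19 + 2*(-2 + 4*(4 - 1*1)²)²) + 4) = √((19 + 2*(-2 + 4*(4 - 1)²)²) + 4) = √((19 + 2*(-2 + 4*3²)²) + 4) = √((19 + 2*(-2 + 4*9)²) + 4) = √((19 + 2*(-2 + 36)²) + 4) = √((19 + 2*34²) + 4) = √((19 + 2*1156) + 4) = √((19 + 2312) + 4) = √(2331 + 4) = √2335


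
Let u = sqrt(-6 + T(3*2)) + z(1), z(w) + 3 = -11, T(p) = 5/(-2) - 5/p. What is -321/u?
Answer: 963/44 + 321*I*sqrt(21)/308 ≈ 21.886 + 4.776*I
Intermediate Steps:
T(p) = -5/2 - 5/p (T(p) = 5*(-1/2) - 5/p = -5/2 - 5/p)
z(w) = -14 (z(w) = -3 - 11 = -14)
u = -14 + 2*I*sqrt(21)/3 (u = sqrt(-6 + (-5/2 - 5/(3*2))) - 14 = sqrt(-6 + (-5/2 - 5/6)) - 14 = sqrt(-6 - 10/3) - 14 = sqrt(-28/3) - 14 = 2*I*sqrt(21)/3 - 14 = -14 + 2*I*sqrt(21)/3 ≈ -14.0 + 3.055*I)
-321/u = -321/(-14 + 2*I*sqrt(21)/3)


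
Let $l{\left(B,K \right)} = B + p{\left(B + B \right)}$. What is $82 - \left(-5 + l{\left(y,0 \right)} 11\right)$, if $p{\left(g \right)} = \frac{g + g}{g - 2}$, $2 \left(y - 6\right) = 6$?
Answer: $- \frac{147}{4} \approx -36.75$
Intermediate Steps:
$y = 9$ ($y = 6 + \frac{1}{2} \cdot 6 = 6 + 3 = 9$)
$p{\left(g \right)} = \frac{2 g}{-2 + g}$
$l{\left(B,K \right)} = B + \frac{4 B}{-2 + 2 B}$ ($l{\left(B,K \right)} = B + \frac{2 \left(B + B\right)}{-2 + \left(B + B\right)} = B + \frac{2 \cdot 2 B}{-2 + 2 B} = B + \frac{4 B}{-2 + 2 B}$)
$82 - \left(-5 + l{\left(y,0 \right)} 11\right) = 82 - \left(-5 + \frac{9 \left(1 + 9\right)}{-1 + 9} \cdot 11\right) = 82 - \left(-5 + 9 \cdot \frac{1}{8} \cdot 10 \cdot 11\right) = 82 - \left(-5 + \frac{45}{4} \cdot 11\right) = 82 - \left(-5 + \frac{495}{4}\right) = 82 - \frac{475}{4} = - \frac{147}{4}$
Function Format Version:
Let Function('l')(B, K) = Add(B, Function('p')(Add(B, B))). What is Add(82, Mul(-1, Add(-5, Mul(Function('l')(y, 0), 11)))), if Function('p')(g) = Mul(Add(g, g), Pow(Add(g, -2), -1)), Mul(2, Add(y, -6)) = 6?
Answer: Rational(-147, 4) ≈ -36.750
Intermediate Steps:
y = 9 (y = Add(6, Mul(Rational(1, 2), 6)) = Add(6, 3) = 9)
Function('p')(g) = Mul(2, g, Pow(Add(-2, g), -1)) (Function('p')(g) = Mul(Mul(2, g), Pow(Add(-2, g), -1)) = Mul(2, g, Pow(Add(-2, g), -1)))
Function('l')(B, K) = Add(B, Mul(4, B, Pow(Add(-2, Mul(2, B)), -1))) (Function('l')(B, K) = Add(B, Mul(2, Add(B, B), Pow(Add(-2, Add(B, B)), -1))) = Add(B, Mul(2, Mul(2, B), Pow(Add(-2, Mul(2, B)), -1))) = Add(B, Mul(4, B, Pow(Add(-2, Mul(2, B)), -1))))
Add(82, Mul(-1, Add(-5, Mul(Function('l')(y, 0), 11)))) = Add(82, Mul(-1, Add(-5, Mul(Mul(9, Pow(Add(-1, 9), -1), Add(1, 9)), 11)))) = Add(82, Mul(-1, Add(-5, Mul(Mul(9, Pow(8, -1), 10), 11)))) = Add(82, Mul(-1, Add(-5, Mul(Mul(9, Rational(1, 8), 10), 11)))) = Add(82, Mul(-1, Add(-5, Mul(Rational(45, 4), 11)))) = Add(82, Mul(-1, Add(-5, Rational(495, 4)))) = Add(82, Mul(-1, Rational(475, 4))) = Add(82, Rational(-475, 4)) = Rational(-147, 4)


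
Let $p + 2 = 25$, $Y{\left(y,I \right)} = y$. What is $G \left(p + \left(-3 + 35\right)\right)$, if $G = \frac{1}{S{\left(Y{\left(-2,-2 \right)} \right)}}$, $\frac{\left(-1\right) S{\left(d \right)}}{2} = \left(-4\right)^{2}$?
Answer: $- \frac{55}{32} \approx -1.7188$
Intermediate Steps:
$S{\left(d \right)} = -32$ ($S{\left(d \right)} = - 2 \left(-4\right)^{2} = \left(-2\right) 16 = -32$)
$p = 23$ ($p = -2 + 25 = 23$)
$G = - \frac{1}{32}$ ($G = \frac{1}{-32} = - \frac{1}{32} \approx -0.03125$)
$G \left(p + \left(-3 + 35\right)\right) = - \frac{23 + \left(-3 + 35\right)}{32} = - \frac{23 + 32}{32} = \left(- \frac{1}{32}\right) 55 = - \frac{55}{32}$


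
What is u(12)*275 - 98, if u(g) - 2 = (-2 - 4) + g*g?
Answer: 38402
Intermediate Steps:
u(g) = -4 + g² (u(g) = 2 + ((-2 - 4) + g*g) = 2 + (-6 + g²) = -4 + g²)
u(12)*275 - 98 = (-4 + 12²)*275 - 98 = (-4 + 144)*275 - 98 = 140*275 - 98 = 38500 - 98 = 38402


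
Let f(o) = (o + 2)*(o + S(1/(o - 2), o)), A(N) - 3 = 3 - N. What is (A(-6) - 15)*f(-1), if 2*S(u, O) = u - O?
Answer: 2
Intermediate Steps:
A(N) = 6 - N (A(N) = 3 + (3 - N) = 6 - N)
S(u, O) = u/2 - O/2 (S(u, O) = (u - O)/2 = u/2 - O/2)
f(o) = (2 + o)*(o/2 + 1/(2*(-2 + o))) (f(o) = (o + 2)*(o + (1/(2*(o - 2)) - o/2)) = (2 + o)*(o + (1/(2*(-2 + o)) - o/2)) = (2 + o)*(o/2 + 1/(2*(-2 + o))))
(A(-6) - 15)*f(-1) = ((6 - 1*(-6)) - 15)*((2 + (-1)**3 - 3*(-1))/(2*(-2 - 1))) = ((6 + 6) - 15)*((1/2)*(2 - 1 + 3)/(-3)) = (12 - 15)*((1/2)*(-1/3)*4) = -3*(-2/3) = 2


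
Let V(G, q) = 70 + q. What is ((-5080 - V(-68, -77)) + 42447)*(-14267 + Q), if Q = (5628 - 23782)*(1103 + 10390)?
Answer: -7798391155686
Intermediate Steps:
Q = -208643922 (Q = -18154*11493 = -208643922)
((-5080 - V(-68, -77)) + 42447)*(-14267 + Q) = ((-5080 - (70 - 77)) + 42447)*(-14267 - 208643922) = ((-5080 - 1*(-7)) + 42447)*(-208658189) = ((-5080 + 7) + 42447)*(-208658189) = (-5073 + 42447)*(-208658189) = 37374*(-208658189) = -7798391155686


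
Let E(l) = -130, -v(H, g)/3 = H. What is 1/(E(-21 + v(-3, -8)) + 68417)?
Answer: 1/68287 ≈ 1.4644e-5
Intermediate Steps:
v(H, g) = -3*H
1/(E(-21 + v(-3, -8)) + 68417) = 1/(-130 + 68417) = 1/68287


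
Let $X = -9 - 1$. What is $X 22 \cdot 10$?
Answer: $-2200$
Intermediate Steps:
$X = -10$ ($X = -9 - 1 = -10$)
$X 22 \cdot 10 = \left(-10\right) 22 \cdot 10 = \left(-220\right) 10 = -2200$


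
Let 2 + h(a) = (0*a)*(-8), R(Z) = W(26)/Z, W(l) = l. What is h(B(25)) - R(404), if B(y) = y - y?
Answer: -417/202 ≈ -2.0644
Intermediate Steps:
B(y) = 0
R(Z) = 26/Z
h(a) = -2 (h(a) = -2 + (0*a)*(-8) = -2 + 0*(-8) = -2 + 0 = -2)
h(B(25)) - R(404) = -2 - 26/404 = -2 - 1*13/202 = -2 - 13/202 = -417/202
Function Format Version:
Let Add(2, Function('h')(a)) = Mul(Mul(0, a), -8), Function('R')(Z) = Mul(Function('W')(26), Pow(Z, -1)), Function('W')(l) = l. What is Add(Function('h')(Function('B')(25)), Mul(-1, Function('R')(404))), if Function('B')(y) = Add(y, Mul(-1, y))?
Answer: Rational(-417, 202) ≈ -2.0644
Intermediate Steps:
Function('B')(y) = 0
Function('R')(Z) = Mul(26, Pow(Z, -1))
Function('h')(a) = -2 (Function('h')(a) = Add(-2, Mul(Mul(0, a), -8)) = Add(-2, Mul(0, -8)) = Add(-2, 0) = -2)
Add(Function('h')(Function('B')(25)), Mul(-1, Function('R')(404))) = Add(-2, Mul(-1, Mul(26, Pow(404, -1)))) = Add(-2, Mul(-1, Mul(26, Rational(1, 404)))) = Add(-2, Mul(-1, Rational(13, 202))) = Add(-2, Rational(-13, 202)) = Rational(-417, 202)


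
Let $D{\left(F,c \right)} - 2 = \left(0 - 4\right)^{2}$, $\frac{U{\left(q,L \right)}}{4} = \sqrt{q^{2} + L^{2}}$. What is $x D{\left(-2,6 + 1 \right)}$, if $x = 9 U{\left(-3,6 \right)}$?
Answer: $1944 \sqrt{5} \approx 4346.9$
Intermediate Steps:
$U{\left(q,L \right)} = 4 \sqrt{L^{2} + q^{2}}$ ($U{\left(q,L \right)} = 4 \sqrt{q^{2} + L^{2}} = 4 \sqrt{L^{2} + q^{2}}$)
$D{\left(F,c \right)} = 18$ ($D{\left(F,c \right)} = 2 + \left(0 - 4\right)^{2} = 2 + \left(-4\right)^{2} = 2 + 16 = 18$)
$x = 108 \sqrt{5}$ ($x = 9 \cdot 4 \sqrt{6^{2} + \left(-3\right)^{2}} = 9 \cdot 4 \sqrt{36 + 9} = 9 \cdot 4 \sqrt{45} = 9 \cdot 4 \cdot 3 \sqrt{5} = 9 \cdot 12 \sqrt{5} = 108 \sqrt{5} \approx 241.5$)
$x D{\left(-2,6 + 1 \right)} = 108 \sqrt{5} \cdot 18 = 1944 \sqrt{5}$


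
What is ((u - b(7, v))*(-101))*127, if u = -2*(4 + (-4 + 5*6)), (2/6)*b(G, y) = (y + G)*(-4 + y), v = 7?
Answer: 2385822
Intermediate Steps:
b(G, y) = 3*(-4 + y)*(G + y) (b(G, y) = 3*((y + G)*(-4 + y)) = 3*((G + y)*(-4 + y)) = 3*((-4 + y)*(G + y)) = 3*(-4 + y)*(G + y))
u = -60 (u = -2*(4 + (-4 + 30)) = -2*(4 + 26) = -2*30 = -60)
((u - b(7, v))*(-101))*127 = ((-60 - (-12*7 - 12*7 + 3*7² + 3*7*7))*(-101))*127 = ((-60 - (-84 - 84 + 3*49 + 147))*(-101))*127 = ((-60 - (-84 - 84 + 147 + 147))*(-101))*127 = ((-60 - 1*126)*(-101))*127 = ((-60 - 126)*(-101))*127 = -186*(-101)*127 = 18786*127 = 2385822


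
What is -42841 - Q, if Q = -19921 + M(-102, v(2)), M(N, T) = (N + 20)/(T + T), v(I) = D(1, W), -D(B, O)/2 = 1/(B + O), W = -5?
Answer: -22838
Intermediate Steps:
D(B, O) = -2/(B + O)
v(I) = ½ (v(I) = -2/(1 - 5) = -2/(-4) = -2*(-¼) = ½)
M(N, T) = (20 + N)/(2*T) (M(N, T) = (20 + N)/((2*T)) = (20 + N)*(1/(2*T)) = (20 + N)/(2*T))
Q = -20003 (Q = -19921 + (20 - 102)/(2*(½)) = -19921 + (½)*2*(-82) = -19921 - 82 = -20003)
-42841 - Q = -42841 - 1*(-20003) = -42841 + 20003 = -22838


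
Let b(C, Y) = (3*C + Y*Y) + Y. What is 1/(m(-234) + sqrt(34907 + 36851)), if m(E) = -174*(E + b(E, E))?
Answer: -4661982/43468152300769 - sqrt(71758)/86936304601538 ≈ -1.0725e-7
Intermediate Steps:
b(C, Y) = Y + Y**2 + 3*C (b(C, Y) = (3*C + Y**2) + Y = (Y**2 + 3*C) + Y = Y + Y**2 + 3*C)
m(E) = -870*E - 174*E**2 (m(E) = -174*(E + (E + E**2 + 3*E)) = -174*(E + (E**2 + 4*E)) = -174*(E**2 + 5*E) = -870*E - 174*E**2)
1/(m(-234) + sqrt(34907 + 36851)) = 1/(174*(-234)*(-5 - 1*(-234)) + sqrt(34907 + 36851)) = 1/(174*(-234)*(-5 + 234) + sqrt(71758)) = 1/(174*(-234)*229 + sqrt(71758)) = 1/(-9323964 + sqrt(71758))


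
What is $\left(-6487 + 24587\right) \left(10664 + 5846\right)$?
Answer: $298831000$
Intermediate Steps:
$\left(-6487 + 24587\right) \left(10664 + 5846\right) = 18100 \cdot 16510 = 298831000$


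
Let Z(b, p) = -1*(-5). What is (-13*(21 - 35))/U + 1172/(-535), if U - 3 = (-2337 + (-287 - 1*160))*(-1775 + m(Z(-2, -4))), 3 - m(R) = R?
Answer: -5797987042/2646736485 ≈ -2.1906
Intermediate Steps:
Z(b, p) = 5
m(R) = 3 - R
U = 4947171 (U = 3 + (-2337 + (-287 - 1*160))*(-1775 + (3 - 1*5)) = 3 + (-2337 + (-287 - 160))*(-1775 + (3 - 5)) = 3 + (-2337 - 447)*(-1775 - 2) = 3 - 2784*(-1777) = 3 + 4947168 = 4947171)
(-13*(21 - 35))/U + 1172/(-535) = -13*(21 - 35)/4947171 + 1172/(-535) = -13*(-14)*(1/4947171) + 1172*(-1/535) = 182*(1/4947171) - 1172/535 = 182/4947171 - 1172/535 = -5797987042/2646736485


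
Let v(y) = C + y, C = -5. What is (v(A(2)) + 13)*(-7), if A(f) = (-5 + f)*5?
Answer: 49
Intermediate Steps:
A(f) = -25 + 5*f
v(y) = -5 + y
(v(A(2)) + 13)*(-7) = ((-5 + (-25 + 5*2)) + 13)*(-7) = ((-5 + (-25 + 10)) + 13)*(-7) = ((-5 - 15) + 13)*(-7) = (-20 + 13)*(-7) = -7*(-7) = 49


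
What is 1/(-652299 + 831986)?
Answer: 1/179687 ≈ 5.5652e-6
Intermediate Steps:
1/(-652299 + 831986) = 1/179687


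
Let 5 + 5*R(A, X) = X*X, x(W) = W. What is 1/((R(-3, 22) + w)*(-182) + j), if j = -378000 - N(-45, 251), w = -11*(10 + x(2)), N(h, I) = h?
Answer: -5/1856833 ≈ -2.6928e-6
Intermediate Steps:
R(A, X) = -1 + X**2/5 (R(A, X) = -1 + (X*X)/5 = -1 + X**2/5)
w = -132 (w = -11*(10 + 2) = -11*12 = -132)
j = -377955 (j = -378000 - 1*(-45) = -378000 + 45 = -377955)
1/((R(-3, 22) + w)*(-182) + j) = 1/(((-1 + (1/5)*22**2) - 132)*(-182) - 377955) = 1/(((-1 + (1/5)*484) - 132)*(-182) - 377955) = 1/(((-1 + 484/5) - 132)*(-182) - 377955) = 1/((479/5 - 132)*(-182) - 377955) = 1/(-181/5*(-182) - 377955) = 1/(32942/5 - 377955) = 1/(-1856833/5) = -5/1856833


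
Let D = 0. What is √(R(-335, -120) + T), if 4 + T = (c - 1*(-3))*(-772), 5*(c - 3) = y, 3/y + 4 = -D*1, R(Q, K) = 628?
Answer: I*√97305/5 ≈ 62.388*I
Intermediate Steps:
y = -¾ (y = 3/(-4 - 1*0*1) = 3/(-4 + 0*1) = 3/(-4 + 0) = 3/(-4) = 3*(-¼) = -¾ ≈ -0.75000)
c = 57/20 (c = 3 + (⅕)*(-¾) = 3 - 3/20 = 57/20 ≈ 2.8500)
T = -22601/5 (T = -4 + (57/20 - 1*(-3))*(-772) = -4 + (57/20 + 3)*(-772) = -4 + (117/20)*(-772) = -4 - 22581/5 = -22601/5 ≈ -4520.2)
√(R(-335, -120) + T) = √(628 - 22601/5) = √(-19461/5) = I*√97305/5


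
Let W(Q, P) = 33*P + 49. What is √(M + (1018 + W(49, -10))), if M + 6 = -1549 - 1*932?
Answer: 5*I*√70 ≈ 41.833*I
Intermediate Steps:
M = -2487 (M = -6 + (-1549 - 1*932) = -6 + (-1549 - 932) = -6 - 2481 = -2487)
W(Q, P) = 49 + 33*P
√(M + (1018 + W(49, -10))) = √(-2487 + (1018 + (49 + 33*(-10)))) = √(-2487 + (1018 + (49 - 330))) = √(-2487 + (1018 - 281)) = √(-2487 + 737) = √(-1750) = 5*I*√70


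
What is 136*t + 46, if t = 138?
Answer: 18814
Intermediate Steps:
136*t + 46 = 136*138 + 46 = 18768 + 46 = 18814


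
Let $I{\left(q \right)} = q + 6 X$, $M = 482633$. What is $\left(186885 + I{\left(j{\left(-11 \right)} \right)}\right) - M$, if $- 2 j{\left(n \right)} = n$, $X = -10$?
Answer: $- \frac{591605}{2} \approx -2.958 \cdot 10^{5}$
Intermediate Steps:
$j{\left(n \right)} = - \frac{n}{2}$
$I{\left(q \right)} = -60 + q$ ($I{\left(q \right)} = q + 6 \left(-10\right) = q - 60 = -60 + q$)
$\left(186885 + I{\left(j{\left(-11 \right)} \right)}\right) - M = \left(186885 - \frac{109}{2}\right) - 482633 = \frac{373661}{2} - 482633 = - \frac{591605}{2}$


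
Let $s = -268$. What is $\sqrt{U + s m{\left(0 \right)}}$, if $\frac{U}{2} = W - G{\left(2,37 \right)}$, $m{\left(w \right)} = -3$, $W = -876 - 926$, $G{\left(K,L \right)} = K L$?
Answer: $2 i \sqrt{737} \approx 54.295 i$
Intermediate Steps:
$W = -1802$ ($W = -876 - 926 = -1802$)
$U = -3752$ ($U = 2 \left(-1802 - 2 \cdot 37\right) = 2 \left(-1802 - 74\right) = 2 \left(-1876\right) = -3752$)
$\sqrt{U + s m{\left(0 \right)}} = \sqrt{-3752 - -804} = \sqrt{-3752 + 804} = \sqrt{-2948} = 2 i \sqrt{737}$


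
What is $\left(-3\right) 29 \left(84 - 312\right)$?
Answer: $19836$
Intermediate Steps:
$\left(-3\right) 29 \left(84 - 312\right) = \left(-87\right) \left(-228\right) = 19836$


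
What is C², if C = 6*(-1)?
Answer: 36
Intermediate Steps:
C = -6
C² = (-6)² = 36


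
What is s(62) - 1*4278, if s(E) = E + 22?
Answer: -4194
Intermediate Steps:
s(E) = 22 + E
s(62) - 1*4278 = (22 + 62) - 1*4278 = 84 - 4278 = -4194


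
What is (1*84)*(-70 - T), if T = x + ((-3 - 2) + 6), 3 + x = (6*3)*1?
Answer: -7224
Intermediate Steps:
x = 15 (x = -3 + (6*3)*1 = -3 + 18*1 = -3 + 18 = 15)
T = 16 (T = 15 + ((-3 - 2) + 6) = 15 + (-5 + 6) = 15 + 1 = 16)
(1*84)*(-70 - T) = (1*84)*(-70 - 1*16) = 84*(-70 - 16) = 84*(-86) = -7224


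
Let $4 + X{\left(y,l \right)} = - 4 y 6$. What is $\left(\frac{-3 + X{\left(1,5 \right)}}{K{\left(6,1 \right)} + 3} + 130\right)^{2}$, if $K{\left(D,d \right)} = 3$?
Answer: $\frac{561001}{36} \approx 15583.0$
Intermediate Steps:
$X{\left(y,l \right)} = -4 - 24 y$ ($X{\left(y,l \right)} = -4 + - 4 y 6 = -4 - 24 y$)
$\left(\frac{-3 + X{\left(1,5 \right)}}{K{\left(6,1 \right)} + 3} + 130\right)^{2} = \left(\frac{-3 - 28}{3 + 3} + 130\right)^{2} = \left(\frac{-3 - 28}{6} + 130\right)^{2} = \left(\frac{1}{6} \left(-31\right) + 130\right)^{2} = \left(- \frac{31}{6} + 130\right)^{2} = \left(\frac{749}{6}\right)^{2} = \frac{561001}{36}$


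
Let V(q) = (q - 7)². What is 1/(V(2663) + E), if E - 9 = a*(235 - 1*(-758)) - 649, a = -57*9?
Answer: 1/6544287 ≈ 1.5281e-7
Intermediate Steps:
a = -513
E = -510049 (E = 9 + (-513*(235 - 1*(-758)) - 649) = 9 + (-513*(235 + 758) - 649) = 9 + (-513*993 - 649) = 9 + (-509409 - 649) = 9 - 510058 = -510049)
V(q) = (-7 + q)²
1/(V(2663) + E) = 1/((-7 + 2663)² - 510049) = 1/(2656² - 510049) = 1/(7054336 - 510049) = 1/6544287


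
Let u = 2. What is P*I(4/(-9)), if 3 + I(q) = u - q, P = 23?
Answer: -115/9 ≈ -12.778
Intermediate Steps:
I(q) = -1 - q (I(q) = -3 + (2 - q) = -1 - q)
P*I(4/(-9)) = 23*(-1 - 4/(-9)) = 23*(-1 - 4*(-1)/9) = 23*(-1 - 1*(-4/9)) = 23*(-1 + 4/9) = 23*(-5/9) = -115/9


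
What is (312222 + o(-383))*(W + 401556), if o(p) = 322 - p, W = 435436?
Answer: 261917395584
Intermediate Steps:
(312222 + o(-383))*(W + 401556) = (312222 + (322 - 1*(-383)))*(435436 + 401556) = (312222 + (322 + 383))*836992 = (312222 + 705)*836992 = 312927*836992 = 261917395584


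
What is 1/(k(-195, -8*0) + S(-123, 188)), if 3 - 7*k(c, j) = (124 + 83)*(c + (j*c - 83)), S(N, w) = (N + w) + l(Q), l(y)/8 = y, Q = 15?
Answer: 7/58844 ≈ 0.00011896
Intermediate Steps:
l(y) = 8*y
S(N, w) = 120 + N + w (S(N, w) = (N + w) + 8*15 = (N + w) + 120 = 120 + N + w)
k(c, j) = 17184/7 - 207*c/7 - 207*c*j/7 (k(c, j) = 3/7 - (124 + 83)*(c + (j*c - 83))/7 = 3/7 - 207*(c + (c*j - 83))/7 = 3/7 - 207*(c + (-83 + c*j))/7 = 3/7 - 207*(-83 + c + c*j)/7 = 3/7 - (-17181 + 207*c + 207*c*j)/7 = 3/7 + (17181/7 - 207*c/7 - 207*c*j/7) = 17184/7 - 207*c/7 - 207*c*j/7)
1/(k(-195, -8*0) + S(-123, 188)) = 1/((17184/7 - 207/7*(-195) - 207/7*(-195)*(-8*0)) + (120 - 123 + 188)) = 1/((17184/7 + 40365/7 - 207/7*(-195)*0) + 185) = 1/((17184/7 + 40365/7 + 0) + 185) = 1/(57549/7 + 185) = 1/(58844/7) = 7/58844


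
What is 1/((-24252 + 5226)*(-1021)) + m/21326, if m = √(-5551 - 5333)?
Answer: 1/19425546 + I*√2721/10663 ≈ 5.1479e-8 + 0.004892*I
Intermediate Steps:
m = 2*I*√2721 (m = √(-10884) = 2*I*√2721 ≈ 104.33*I)
1/((-24252 + 5226)*(-1021)) + m/21326 = 1/((-24252 + 5226)*(-1021)) + (2*I*√2721)/21326 = -1/1021/(-19026) + (2*I*√2721)*(1/21326) = -1/19026*(-1/1021) + I*√2721/10663 = 1/19425546 + I*√2721/10663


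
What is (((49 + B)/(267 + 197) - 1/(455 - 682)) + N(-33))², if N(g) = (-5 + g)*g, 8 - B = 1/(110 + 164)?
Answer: 1310002138431338532489/832892211856384 ≈ 1.5728e+6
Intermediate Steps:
B = 2191/274 (B = 8 - 1/(110 + 164) = 8 - 1/274 = 2191/274 ≈ 7.9964)
N(g) = g*(-5 + g)
(((49 + B)/(267 + 197) - 1/(455 - 682)) + N(-33))² = (((49 + 2191/274)/(267 + 197) - 1/(455 - 682)) - 33*(-5 - 33))² = (((15617/274)/464 - 1/(-227)) - 33*(-38))² = (((15617/274)*(1/464) - 1*(-1/227)) + 1254)² = ((15617/127136 + 1/227) + 1254)² = (3672195/28859872 + 1254)² = (36193951683/28859872)² = 1310002138431338532489/832892211856384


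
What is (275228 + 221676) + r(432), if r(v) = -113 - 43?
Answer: 496748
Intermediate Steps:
r(v) = -156
(275228 + 221676) + r(432) = (275228 + 221676) - 156 = 496904 - 156 = 496748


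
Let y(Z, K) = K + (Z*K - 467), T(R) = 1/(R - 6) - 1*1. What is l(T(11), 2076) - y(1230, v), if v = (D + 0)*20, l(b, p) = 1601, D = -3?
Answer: 75928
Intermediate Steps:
T(R) = -1 + 1/(-6 + R) (T(R) = 1/(-6 + R) - 1 = -1 + 1/(-6 + R))
v = -60 (v = (-3 + 0)*20 = -3*20 = -60)
y(Z, K) = -467 + K + K*Z (y(Z, K) = K + (K*Z - 467) = K + (-467 + K*Z) = -467 + K + K*Z)
l(T(11), 2076) - y(1230, v) = 1601 - (-467 - 60 - 60*1230) = 1601 - (-467 - 60 - 73800) = 1601 - 1*(-74327) = 1601 + 74327 = 75928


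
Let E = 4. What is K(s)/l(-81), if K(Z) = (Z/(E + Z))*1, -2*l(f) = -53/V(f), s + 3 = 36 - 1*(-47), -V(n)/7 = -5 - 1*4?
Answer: 120/53 ≈ 2.2642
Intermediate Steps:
V(n) = 63 (V(n) = -7*(-5 - 1*4) = -7*(-5 - 4) = -7*(-9) = 63)
s = 80 (s = -3 + (36 - 1*(-47)) = -3 + (36 + 47) = -3 + 83 = 80)
l(f) = 53/126 (l(f) = -(-53)/(2*63) = -½*(-53/63) = 53/126)
K(Z) = Z/(4 + Z) (K(Z) = (Z/(4 + Z))*1 = Z/(4 + Z))
K(s)/l(-81) = (80/(4 + 80))/(53/126) = (80/84)*(126/53) = (80*(1/84))*(126/53) = (20/21)*(126/53) = 120/53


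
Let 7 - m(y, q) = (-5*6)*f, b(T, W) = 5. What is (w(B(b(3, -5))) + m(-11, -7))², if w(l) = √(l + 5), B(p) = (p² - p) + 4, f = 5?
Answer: (157 + √29)² ≈ 26369.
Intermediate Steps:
B(p) = 4 + p² - p
m(y, q) = 157 (m(y, q) = 7 - (-5*6)*5 = 7 - (-30)*5 = 7 - 1*(-150) = 7 + 150 = 157)
w(l) = √(5 + l)
(w(B(b(3, -5))) + m(-11, -7))² = (√(5 + (4 + 5² - 1*5)) + 157)² = (√(5 + (4 + 25 - 5)) + 157)² = (√(5 + 24) + 157)² = (√29 + 157)² = (157 + √29)²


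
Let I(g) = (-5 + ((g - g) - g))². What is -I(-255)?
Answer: -62500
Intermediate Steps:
I(g) = (-5 - g)² (I(g) = (-5 + (0 - g))² = (-5 - g)²)
-I(-255) = -(5 - 255)² = -1*(-250)² = -1*62500 = -62500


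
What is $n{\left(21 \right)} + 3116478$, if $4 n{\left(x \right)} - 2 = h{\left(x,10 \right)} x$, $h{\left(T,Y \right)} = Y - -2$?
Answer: $\frac{6233083}{2} \approx 3.1165 \cdot 10^{6}$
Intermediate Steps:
$h{\left(T,Y \right)} = 2 + Y$ ($h{\left(T,Y \right)} = Y + 2 = 2 + Y$)
$n{\left(x \right)} = \frac{1}{2} + 3 x$ ($n{\left(x \right)} = \frac{1}{2} + \frac{\left(2 + 10\right) x}{4} = \frac{1}{2} + \frac{12 x}{4} = \frac{1}{2} + 3 x$)
$n{\left(21 \right)} + 3116478 = \left(\frac{1}{2} + 3 \cdot 21\right) + 3116478 = \left(\frac{1}{2} + 63\right) + 3116478 = \frac{127}{2} + 3116478 = \frac{6233083}{2}$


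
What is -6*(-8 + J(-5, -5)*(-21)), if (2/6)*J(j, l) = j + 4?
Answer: -330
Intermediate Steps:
J(j, l) = 12 + 3*j (J(j, l) = 3*(j + 4) = 3*(4 + j) = 12 + 3*j)
-6*(-8 + J(-5, -5)*(-21)) = -6*(-8 + (12 + 3*(-5))*(-21)) = -6*(-8 + (12 - 15)*(-21)) = -6*(-8 - 3*(-21)) = -6*(-8 + 63) = -6*55 = -330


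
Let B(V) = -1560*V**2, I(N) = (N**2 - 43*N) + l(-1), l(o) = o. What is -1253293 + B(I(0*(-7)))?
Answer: -1254853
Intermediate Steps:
I(N) = -1 + N**2 - 43*N (I(N) = (N**2 - 43*N) - 1 = -1 + N**2 - 43*N)
-1253293 + B(I(0*(-7))) = -1253293 - 1560*(-1 + (0*(-7))**2 - 0*(-7))**2 = -1253293 - 1560*(-1 + 0**2 - 43*0)**2 = -1253293 - 1560*(-1 + 0 + 0)**2 = -1253293 - 1560*(-1)**2 = -1253293 - 1560*1 = -1253293 - 1560 = -1254853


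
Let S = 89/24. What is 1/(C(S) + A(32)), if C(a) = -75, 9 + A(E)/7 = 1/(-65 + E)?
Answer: -33/4561 ≈ -0.0072353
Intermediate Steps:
A(E) = -63 + 7/(-65 + E)
S = 89/24 (S = 89*(1/24) = 89/24 ≈ 3.7083)
1/(C(S) + A(32)) = 1/(-75 + 7*(586 - 9*32)/(-65 + 32)) = 1/(-75 + 7*(586 - 288)/(-33)) = 1/(-75 + 7*(-1/33)*298) = 1/(-75 - 2086/33) = 1/(-4561/33) = -33/4561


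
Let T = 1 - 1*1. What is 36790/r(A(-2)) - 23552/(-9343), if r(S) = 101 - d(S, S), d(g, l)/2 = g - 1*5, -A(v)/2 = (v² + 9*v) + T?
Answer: 69004866/102773 ≈ 671.43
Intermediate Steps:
T = 0 (T = 1 - 1 = 0)
A(v) = -18*v - 2*v² (A(v) = -2*((v² + 9*v) + 0) = -2*(v² + 9*v) = -18*v - 2*v²)
d(g, l) = -10 + 2*g (d(g, l) = 2*(g - 1*5) = 2*(g - 5) = 2*(-5 + g) = -10 + 2*g)
r(S) = 111 - 2*S (r(S) = 101 - (-10 + 2*S) = 101 + (10 - 2*S) = 111 - 2*S)
36790/r(A(-2)) - 23552/(-9343) = 36790/(111 - 4*(-2)*(-9 - 1*(-2))) - 23552/(-9343) = 36790/(111 - 4*(-2)*(-9 + 2)) - 23552*(-1/9343) = 36790/(111 - 4*(-2)*(-7)) + 23552/9343 = 36790/(111 - 2*28) + 23552/9343 = 36790/(111 - 56) + 23552/9343 = 36790/55 + 23552/9343 = 36790*(1/55) + 23552/9343 = 7358/11 + 23552/9343 = 69004866/102773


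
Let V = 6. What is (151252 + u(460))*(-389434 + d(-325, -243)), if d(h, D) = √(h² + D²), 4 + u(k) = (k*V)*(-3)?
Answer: -55676600112 + 142968*√164674 ≈ -5.5619e+10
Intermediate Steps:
u(k) = -4 - 18*k (u(k) = -4 + (k*6)*(-3) = -4 + (6*k)*(-3) = -4 - 18*k)
d(h, D) = √(D² + h²)
(151252 + u(460))*(-389434 + d(-325, -243)) = (151252 + (-4 - 18*460))*(-389434 + √((-243)² + (-325)²)) = (151252 + (-4 - 8280))*(-389434 + √(59049 + 105625)) = (151252 - 8284)*(-389434 + √164674) = 142968*(-389434 + √164674) = -55676600112 + 142968*√164674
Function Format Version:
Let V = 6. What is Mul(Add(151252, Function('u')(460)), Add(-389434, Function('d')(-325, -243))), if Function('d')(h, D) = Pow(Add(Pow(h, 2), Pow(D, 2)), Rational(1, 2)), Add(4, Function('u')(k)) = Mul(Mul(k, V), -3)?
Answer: Add(-55676600112, Mul(142968, Pow(164674, Rational(1, 2)))) ≈ -5.5619e+10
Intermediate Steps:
Function('u')(k) = Add(-4, Mul(-18, k)) (Function('u')(k) = Add(-4, Mul(Mul(k, 6), -3)) = Add(-4, Mul(Mul(6, k), -3)) = Add(-4, Mul(-18, k)))
Function('d')(h, D) = Pow(Add(Pow(D, 2), Pow(h, 2)), Rational(1, 2))
Mul(Add(151252, Function('u')(460)), Add(-389434, Function('d')(-325, -243))) = Mul(Add(151252, Add(-4, Mul(-18, 460))), Add(-389434, Pow(Add(Pow(-243, 2), Pow(-325, 2)), Rational(1, 2)))) = Mul(Add(151252, Add(-4, -8280)), Add(-389434, Pow(Add(59049, 105625), Rational(1, 2)))) = Mul(Add(151252, -8284), Add(-389434, Pow(164674, Rational(1, 2)))) = Mul(142968, Add(-389434, Pow(164674, Rational(1, 2)))) = Add(-55676600112, Mul(142968, Pow(164674, Rational(1, 2))))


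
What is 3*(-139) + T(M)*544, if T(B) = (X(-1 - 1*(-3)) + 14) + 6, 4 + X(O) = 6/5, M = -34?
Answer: 44699/5 ≈ 8939.8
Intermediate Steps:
X(O) = -14/5 (X(O) = -4 + 6/5 = -14/5)
T(B) = 86/5 (T(B) = (-14/5 + 14) + 6 = 56/5 + 6 = 86/5)
3*(-139) + T(M)*544 = 3*(-139) + (86/5)*544 = -417 + 46784/5 = 44699/5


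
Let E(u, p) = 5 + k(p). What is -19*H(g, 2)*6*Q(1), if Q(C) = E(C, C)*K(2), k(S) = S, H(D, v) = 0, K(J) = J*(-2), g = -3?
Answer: 0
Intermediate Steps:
K(J) = -2*J
E(u, p) = 5 + p
Q(C) = -20 - 4*C (Q(C) = (5 + C)*(-2*2) = (5 + C)*(-4) = -20 - 4*C)
-19*H(g, 2)*6*Q(1) = -19*0*6*(-20 - 4*1) = -0*(-20 - 4) = -0*(-24) = -19*0 = 0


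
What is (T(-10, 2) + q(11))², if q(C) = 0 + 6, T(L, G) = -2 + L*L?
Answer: 10816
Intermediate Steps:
T(L, G) = -2 + L²
q(C) = 6
(T(-10, 2) + q(11))² = ((-2 + (-10)²) + 6)² = ((-2 + 100) + 6)² = (98 + 6)² = 104² = 10816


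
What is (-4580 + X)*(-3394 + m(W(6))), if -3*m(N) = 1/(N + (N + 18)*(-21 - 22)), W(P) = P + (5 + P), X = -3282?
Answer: 59557853765/2232 ≈ 2.6684e+7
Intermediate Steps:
W(P) = 5 + 2*P
m(N) = -1/(3*(-774 - 42*N)) (m(N) = -1/(3*(N + (N + 18)*(-21 - 22))) = -1/(3*(N + (18 + N)*(-43))) = -1/(3*(N + (-774 - 43*N))) = -1/(3*(-774 - 42*N)))
(-4580 + X)*(-3394 + m(W(6))) = (-4580 - 3282)*(-3394 + 1/(18*(129 + 7*(5 + 2*6)))) = -7862*(-3394 + 1/(18*(129 + 7*(5 + 12)))) = -7862*(-3394 + 1/(18*(129 + 7*17))) = -7862*(-3394 + 1/(18*(129 + 119))) = -7862*(-3394 + (1/18)/248) = -7862*(-3394 + (1/18)*(1/248)) = -7862*(-3394 + 1/4464) = -7862*(-15150815/4464) = 59557853765/2232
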